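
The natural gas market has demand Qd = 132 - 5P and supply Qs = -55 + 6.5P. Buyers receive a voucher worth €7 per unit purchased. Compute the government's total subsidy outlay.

Government cost = 11347/23

Pre-subsidy: 132 - 5P = -55 + 6.5P gives P* = 374/23, Q* = 1166/23.
With the rebate, buyers effectively pay Pb = Ps − 7, where Ps is the price sellers receive.
Demand in terms of Ps becomes Qd = 132 − 5(Ps − 7) = 167 - 5Ps. Setting this equal to supply: 167 - 5Ps = -55 + 6.5Ps, so Ps = 444/23.
Buyers pay Pb = 444/23 − 7 = 283/23; Q' = -55 + 6.5·(444/23) = 1621/23.
Government outlay = subsidy × quantity = 7 × 1621/23 = 11347/23.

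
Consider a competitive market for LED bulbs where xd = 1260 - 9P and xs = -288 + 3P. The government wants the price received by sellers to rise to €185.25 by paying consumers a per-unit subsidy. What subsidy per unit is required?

Required subsidy s = €75 per unit

At a seller price of 185.25, quantity supplied is -288 + 3·185.25 = 267.75.
Buyers absorb 267.75 only when they pay Pb with 1260 − 9·Pb = 267.75, i.e. Pb = 110.25.
s = Ps − Pb = 185.25 − 110.25 = 75.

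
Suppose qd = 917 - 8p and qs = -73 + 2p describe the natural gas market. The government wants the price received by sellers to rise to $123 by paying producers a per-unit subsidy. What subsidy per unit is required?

Required subsidy s = $30 per unit

At a seller price of 123, quantity supplied is -73 + 2·123 = 173.
Buyers absorb 173 only when they pay pb with 917 − 8·pb = 173, i.e. pb = 93.
s = ps − pb = 123 − 93 = 30.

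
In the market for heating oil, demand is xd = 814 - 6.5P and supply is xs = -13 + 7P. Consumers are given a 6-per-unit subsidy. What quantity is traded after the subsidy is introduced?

x' = 11773/27

Pre-subsidy: 814 - 6.5P = -13 + 7P gives P* = 1654/27, x* = 11227/27.
With the rebate, buyers effectively pay Pb = Ps − 6, where Ps is the price sellers receive.
Demand in terms of Ps becomes xd = 814 − 6.5(Ps − 6) = 853 - 6.5Ps. Setting this equal to supply: 853 - 6.5Ps = -13 + 7Ps, so Ps = 1732/27.
Buyers pay Pb = 1732/27 − 6 = 1570/27; x' = -13 + 7·(1732/27) = 11773/27.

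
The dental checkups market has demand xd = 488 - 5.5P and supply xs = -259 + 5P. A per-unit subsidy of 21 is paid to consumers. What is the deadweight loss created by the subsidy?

Deadweight loss = 577.5

Pre-subsidy: 488 - 5.5P = -259 + 5P gives P* = 498/7, x* = 677/7.
With the rebate, buyers effectively pay Pb = Ps − 21, where Ps is the price sellers receive.
Demand in terms of Ps becomes xd = 488 − 5.5(Ps − 21) = 603.5 - 5.5Ps. Setting this equal to supply: 603.5 - 5.5Ps = -259 + 5Ps, so Ps = 575/7.
Buyers pay Pb = 575/7 − 21 = 428/7; x' = -259 + 5·(575/7) = 1062/7.
The subsidy expands output by 1062/7 − 677/7 = 55 past the efficient level; on those units the gap between marginal cost and willingness to pay runs from 0 up to 21.
DWL = ½ × 21 × 55 = 577.5.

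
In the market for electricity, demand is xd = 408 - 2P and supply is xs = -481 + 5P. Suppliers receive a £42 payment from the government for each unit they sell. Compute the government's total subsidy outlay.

Government cost = £8988

Pre-subsidy: 408 - 2P = -481 + 5P gives P* = 127, x* = 154.
With the subsidy, sellers receive Ps = Pb + 42 for each unit, where Pb is the price buyers pay.
Supply in terms of Pb becomes xs = -481 + 5(Pb + 42) = -271 + 5Pb. Setting this equal to demand: 408 - 2Pb = -271 + 5Pb, so Pb = 97.
Sellers receive Ps = 97 + 42 = 139; x' = 408 − 2·97 = 214.
Government outlay = subsidy × quantity = 42 × 214 = 8988.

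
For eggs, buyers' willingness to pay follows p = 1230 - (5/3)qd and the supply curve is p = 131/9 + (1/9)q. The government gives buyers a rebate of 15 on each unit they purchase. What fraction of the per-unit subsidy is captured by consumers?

Pre-subsidy: 1230 - (5/3)q = 131/9 + (1/9)q gives q* = 683.6875 and p* = 4345/48.
With the rebate, buyers effectively pay pb = ps − 15, where ps is the price sellers receive.
On the curves, pb = 1230 - (5/3)q and ps = 131/9 + (1/9)q; the wedge ps − pb = 15 gives 131/9 + (1/9)q − (1230 - (5/3)q) = 15, so q' = 692.125.
Then pb = 1230 − (5/3)·692.125 = 1835/24 and ps = 131/9 + (1/9)·692.125 = 2195/24.
Buyers' price falls by p* − pb = 4345/48 − 1835/24 = 14.0625; sellers' price rises by ps − p* = 2195/24 − 4345/48 = 0.9375.
So consumers capture 14.0625/15 = 0.9375 of each unit of subsidy.

Consumer share = 0.9375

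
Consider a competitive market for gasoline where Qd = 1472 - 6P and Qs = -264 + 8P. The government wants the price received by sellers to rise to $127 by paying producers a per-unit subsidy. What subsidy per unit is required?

At a seller price of 127, quantity supplied is -264 + 8·127 = 752.
Buyers absorb 752 only when they pay Pb with 1472 − 6·Pb = 752, i.e. Pb = 120.
s = Ps − Pb = 127 − 120 = 7.

Required subsidy s = $7 per unit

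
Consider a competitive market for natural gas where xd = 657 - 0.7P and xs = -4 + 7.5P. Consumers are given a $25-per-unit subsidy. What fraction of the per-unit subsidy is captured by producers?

Producer share = 7/82

Pre-subsidy: 657 - 0.7P = -4 + 7.5P gives P* = 3305/41, x* = 49247/82.
With the rebate, buyers effectively pay Pb = Ps − 25, where Ps is the price sellers receive.
Demand in terms of Ps becomes xd = 657 − 0.7(Ps − 25) = 674.5 - 0.7Ps. Setting this equal to supply: 674.5 - 0.7Ps = -4 + 7.5Ps, so Ps = 6785/82.
Buyers pay Pb = 6785/82 − 25 = 4735/82; x' = -4 + 7.5·(6785/82) = 101119/164.
Buyers' price falls by P* − Pb = 3305/41 − 4735/82 = 1875/82; sellers' price rises by Ps − P* = 6785/82 − 3305/41 = 175/82.
So producers capture (175/82)/25 = 7/82 of each unit of subsidy.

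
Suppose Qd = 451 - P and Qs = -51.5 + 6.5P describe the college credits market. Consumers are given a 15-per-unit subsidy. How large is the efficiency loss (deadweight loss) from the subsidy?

Deadweight loss = 97.5

Pre-subsidy: 451 - P = -51.5 + 6.5P gives P* = 67, Q* = 384.
With the rebate, buyers effectively pay Pb = Ps − 15, where Ps is the price sellers receive.
Demand in terms of Ps becomes Qd = 451 − 1(Ps − 15) = 466 - Ps. Setting this equal to supply: 466 - Ps = -51.5 + 6.5Ps, so Ps = 69.
Buyers pay Pb = 69 − 15 = 54; Q' = -51.5 + 6.5·69 = 397.
The subsidy expands output by 397 − 384 = 13 past the efficient level; on those units the gap between marginal cost and willingness to pay runs from 0 up to 15.
DWL = ½ × 15 × 13 = 97.5.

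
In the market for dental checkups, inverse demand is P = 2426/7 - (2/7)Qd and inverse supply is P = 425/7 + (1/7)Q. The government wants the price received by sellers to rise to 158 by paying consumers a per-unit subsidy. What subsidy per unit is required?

At a seller price of 158, quantity supplied is -425 + 7·158 = 681.
Buyers absorb 681 only when they pay Pb = 2426/7 − (2/7)·681 = 152.
s = Ps − Pb = 158 − 152 = 6.

Required subsidy s = 6 per unit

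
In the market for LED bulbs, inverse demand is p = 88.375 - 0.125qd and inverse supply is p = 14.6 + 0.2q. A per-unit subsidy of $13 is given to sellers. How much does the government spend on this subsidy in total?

Pre-subsidy: 88.375 - 0.125q = 14.6 + 0.2q gives q* = 227 and p* = 60.
With the subsidy, sellers receive ps = pb + 13 for each unit, where pb is the price buyers pay.
On the curves, pb = 88.375 - 0.125q and ps = 14.6 + 0.2q; the wedge ps − pb = 13 gives 14.6 + 0.2q − (88.375 - 0.125q) = 13, so q' = 267.
Then pb = 88.375 − 0.125·267 = 55 and ps = 14.6 + 0.2·267 = 68.
Government outlay = subsidy × quantity = 13 × 267 = 3471.

Government cost = $3471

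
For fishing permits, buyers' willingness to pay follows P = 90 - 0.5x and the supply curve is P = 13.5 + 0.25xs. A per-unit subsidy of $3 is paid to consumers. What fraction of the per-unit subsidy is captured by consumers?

Consumer share = 2/3

Pre-subsidy: 90 - 0.5x = 13.5 + 0.25x gives x* = 102 and P* = 39.
With the rebate, buyers effectively pay Pb = Ps − 3, where Ps is the price sellers receive.
On the curves, Pb = 90 - 0.5x and Ps = 13.5 + 0.25x; the wedge Ps − Pb = 3 gives 13.5 + 0.25x − (90 - 0.5x) = 3, so x' = 106.
Then Pb = 90 − 0.5·106 = 37 and Ps = 13.5 + 0.25·106 = 40.
Buyers' price falls by P* − Pb = 39 − 37 = 2; sellers' price rises by Ps − P* = 40 − 39 = 1.
So consumers capture 2/3 = 2/3 of each unit of subsidy.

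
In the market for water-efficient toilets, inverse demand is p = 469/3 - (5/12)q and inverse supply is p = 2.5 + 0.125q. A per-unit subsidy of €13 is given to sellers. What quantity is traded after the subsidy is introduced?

Pre-subsidy: 469/3 - (5/12)q = 2.5 + 0.125q gives q* = 284 and p* = 38.
With the subsidy, sellers receive ps = pb + 13 for each unit, where pb is the price buyers pay.
On the curves, pb = 469/3 - (5/12)q and ps = 2.5 + 0.125q; the wedge ps − pb = 13 gives 2.5 + 0.125q − (469/3 - (5/12)q) = 13, so q' = 308.
Then pb = 469/3 − (5/12)·308 = 28 and ps = 2.5 + 0.125·308 = 41.

q' = 308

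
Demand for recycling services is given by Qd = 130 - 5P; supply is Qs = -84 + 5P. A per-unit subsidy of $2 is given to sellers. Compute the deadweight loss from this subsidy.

Pre-subsidy: 130 - 5P = -84 + 5P gives P* = 21.4, Q* = 23.
With the subsidy, sellers receive Ps = Pb + 2 for each unit, where Pb is the price buyers pay.
Supply in terms of Pb becomes Qs = -84 + 5(Pb + 2) = -74 + 5Pb. Setting this equal to demand: 130 - 5Pb = -74 + 5Pb, so Pb = 20.4.
Sellers receive Ps = 20.4 + 2 = 22.4; Q' = 130 − 5·20.4 = 28.
The subsidy expands output by 28 − 23 = 5 past the efficient level; on those units the gap between marginal cost and willingness to pay runs from 0 up to 2.
DWL = ½ × 2 × 5 = 5.

Deadweight loss = $5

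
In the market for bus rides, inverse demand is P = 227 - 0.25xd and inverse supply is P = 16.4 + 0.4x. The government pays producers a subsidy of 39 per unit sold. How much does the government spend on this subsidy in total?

Pre-subsidy: 227 - 0.25x = 16.4 + 0.4x gives x* = 324 and P* = 146.
With the subsidy, sellers receive Ps = Pb + 39 for each unit, where Pb is the price buyers pay.
On the curves, Pb = 227 - 0.25x and Ps = 16.4 + 0.4x; the wedge Ps − Pb = 39 gives 16.4 + 0.4x − (227 - 0.25x) = 39, so x' = 384.
Then Pb = 227 − 0.25·384 = 131 and Ps = 16.4 + 0.4·384 = 170.
Government outlay = subsidy × quantity = 39 × 384 = 14976.

Government cost = 14976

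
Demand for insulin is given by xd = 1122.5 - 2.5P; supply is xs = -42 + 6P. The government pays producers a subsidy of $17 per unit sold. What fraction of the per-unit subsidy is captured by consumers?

Consumer share = 12/17

Pre-subsidy: 1122.5 - 2.5P = -42 + 6P gives P* = 137, x* = 780.
With the subsidy, sellers receive Ps = Pb + 17 for each unit, where Pb is the price buyers pay.
Supply in terms of Pb becomes xs = -42 + 6(Pb + 17) = 60 + 6Pb. Setting this equal to demand: 1122.5 - 2.5Pb = 60 + 6Pb, so Pb = 125.
Sellers receive Ps = 125 + 17 = 142; x' = 1122.5 − 2.5·125 = 810.
Buyers' price falls by P* − Pb = 137 − 125 = 12; sellers' price rises by Ps − P* = 142 − 137 = 5.
So consumers capture 12/17 = 12/17 of each unit of subsidy.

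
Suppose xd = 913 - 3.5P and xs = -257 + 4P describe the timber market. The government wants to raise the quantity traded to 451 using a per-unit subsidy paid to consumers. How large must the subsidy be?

Required subsidy s = 45 per unit

At x = 451, invert demand for the buyer price: Pb = (913 − 451)/3.5 = 132; invert supply for the seller price: Ps = (451 − (-257))/4 = 177.
The subsidy must fill the gap: s = Ps − Pb = 177 − 132 = 45.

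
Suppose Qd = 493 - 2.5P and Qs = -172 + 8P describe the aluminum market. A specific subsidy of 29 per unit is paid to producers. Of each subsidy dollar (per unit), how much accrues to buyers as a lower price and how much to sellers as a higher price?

Buyers gain 464/21 per unit; sellers gain 145/21 per unit

Pre-subsidy: 493 - 2.5P = -172 + 8P gives P* = 190/3, Q* = 1004/3.
With the subsidy, sellers receive Ps = Pb + 29 for each unit, where Pb is the price buyers pay.
Supply in terms of Pb becomes Qs = -172 + 8(Pb + 29) = 60 + 8Pb. Setting this equal to demand: 493 - 2.5Pb = 60 + 8Pb, so Pb = 866/21.
Sellers receive Ps = 866/21 + 29 = 1475/21; Q' = 493 − 2.5·(866/21) = 8188/21.
Buyers' price falls by P* − Pb = 190/3 − 866/21 = 464/21; sellers' price rises by Ps − P* = 1475/21 − 190/3 = 145/21.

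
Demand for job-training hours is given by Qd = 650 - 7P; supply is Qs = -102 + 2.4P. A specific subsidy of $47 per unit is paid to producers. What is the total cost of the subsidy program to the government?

Pre-subsidy: 650 - 7P = -102 + 2.4P gives P* = 80, Q* = 90.
With the subsidy, sellers receive Ps = Pb + 47 for each unit, where Pb is the price buyers pay.
Supply in terms of Pb becomes Qs = -102 + 2.4(Pb + 47) = 10.8 + 2.4Pb. Setting this equal to demand: 650 - 7Pb = 10.8 + 2.4Pb, so Pb = 68.
Sellers receive Ps = 68 + 47 = 115; Q' = 650 − 7·68 = 174.
Government outlay = subsidy × quantity = 47 × 174 = 8178.

Government cost = $8178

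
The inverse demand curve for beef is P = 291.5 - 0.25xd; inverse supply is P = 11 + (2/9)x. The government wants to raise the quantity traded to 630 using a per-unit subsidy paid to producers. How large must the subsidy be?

At x = 630, from the demand curve buyers pay Pb = 291.5 − 0.25·630 = 134; from the supply curve sellers need Ps = 11 + (2/9)·630 = 151.
The subsidy must fill the gap: s = Ps − Pb = 151 − 134 = 17.

Required subsidy s = 17 per unit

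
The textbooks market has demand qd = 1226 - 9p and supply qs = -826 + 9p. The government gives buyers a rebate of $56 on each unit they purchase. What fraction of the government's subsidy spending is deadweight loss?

Pre-subsidy: 1226 - 9p = -826 + 9p gives p* = 114, q* = 200.
With the rebate, buyers effectively pay pb = ps − 56, where ps is the price sellers receive.
Demand in terms of ps becomes qd = 1226 − 9(ps − 56) = 1730 - 9ps. Setting this equal to supply: 1730 - 9ps = -826 + 9ps, so ps = 142.
Buyers pay pb = 142 − 56 = 86; q' = -826 + 9·142 = 452.
ΔCS = ½(200 + 452)(114 − 86) = 9128; ΔPS = ½(200 + 452)(142 − 114) = 9128.
Government spending = 56 × 452 = 25312.
DWL = ½ × 56 × (452 − 200) = 7056; fraction = 7056 / 25312 = 63/226.

DWL / government spending = 63/226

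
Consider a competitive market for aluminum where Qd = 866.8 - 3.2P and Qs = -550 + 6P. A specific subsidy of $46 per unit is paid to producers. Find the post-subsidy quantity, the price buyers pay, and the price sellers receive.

Q' = 470; buyers pay $124; sellers receive $170

Pre-subsidy: 866.8 - 3.2P = -550 + 6P gives P* = 154, Q* = 374.
With the subsidy, sellers receive Ps = Pb + 46 for each unit, where Pb is the price buyers pay.
Supply in terms of Pb becomes Qs = -550 + 6(Pb + 46) = -274 + 6Pb. Setting this equal to demand: 866.8 - 3.2Pb = -274 + 6Pb, so Pb = 124.
Sellers receive Ps = 124 + 46 = 170; Q' = 866.8 − 3.2·124 = 470.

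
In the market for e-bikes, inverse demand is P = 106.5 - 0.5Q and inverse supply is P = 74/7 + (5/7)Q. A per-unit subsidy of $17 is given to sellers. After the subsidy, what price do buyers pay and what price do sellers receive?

Buyers pay $60; sellers receive $77

Pre-subsidy: 106.5 - 0.5Q = 74/7 + (5/7)Q gives Q* = 79 and P* = 67.
With the subsidy, sellers receive Ps = Pb + 17 for each unit, where Pb is the price buyers pay.
On the curves, Pb = 106.5 - 0.5Q and Ps = 74/7 + (5/7)Q; the wedge Ps − Pb = 17 gives 74/7 + (5/7)Q − (106.5 - 0.5Q) = 17, so Q' = 93.
Then Pb = 106.5 − 0.5·93 = 60 and Ps = 74/7 + (5/7)·93 = 77.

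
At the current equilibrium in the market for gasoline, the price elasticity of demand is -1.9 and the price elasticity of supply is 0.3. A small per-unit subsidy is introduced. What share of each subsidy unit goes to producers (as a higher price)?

For a small subsidy around the equilibrium, the benefit split depends on the relative slopes, which at a point are proportional to the elasticities.
Buyer share = εs/(εs + |εd|) = 0.3/(0.3 + 1.9) = 3/22; seller share = |εd|/(εs + |εd|) = 19/22.
So producers capture 19/22 of the subsidy.

Producer share = 19/22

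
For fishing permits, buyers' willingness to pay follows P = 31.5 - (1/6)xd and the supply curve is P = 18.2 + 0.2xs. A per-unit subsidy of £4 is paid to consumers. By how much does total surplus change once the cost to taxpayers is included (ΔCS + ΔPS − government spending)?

Pre-subsidy: 31.5 - (1/6)x = 18.2 + 0.2x gives x* = 399/11 and P* = 280/11.
With the rebate, buyers effectively pay Pb = Ps − 4, where Ps is the price sellers receive.
On the curves, Pb = 31.5 - (1/6)x and Ps = 18.2 + 0.2x; the wedge Ps − Pb = 4 gives 18.2 + 0.2x − (31.5 - (1/6)x) = 4, so x' = 519/11.
Then Pb = 31.5 − (1/6)·(519/11) = 260/11 and Ps = 18.2 + 0.2·(519/11) = 304/11.
ΔCS = ½(399/11 + 519/11)(280/11 − 260/11) = 9180/121; ΔPS = ½(399/11 + 519/11)(304/11 − 280/11) = 11016/121.
Government spending = 4 × 519/11 = 2076/11.
Net change = 9180/121 + 11016/121 − 2076/11 = -240/11. The loss equals the DWL triangle ½·4·120/11.

Net change in total surplus = -240/11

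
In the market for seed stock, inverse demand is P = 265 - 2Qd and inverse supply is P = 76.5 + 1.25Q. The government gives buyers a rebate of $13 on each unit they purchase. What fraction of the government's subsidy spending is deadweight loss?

DWL / government spending = 1/31

Pre-subsidy: 265 - 2Q = 76.5 + 1.25Q gives Q* = 58 and P* = 149.
With the rebate, buyers effectively pay Pb = Ps − 13, where Ps is the price sellers receive.
On the curves, Pb = 265 - 2Q and Ps = 76.5 + 1.25Q; the wedge Ps − Pb = 13 gives 76.5 + 1.25Q − (265 - 2Q) = 13, so Q' = 62.
Then Pb = 265 − 2·62 = 141 and Ps = 76.5 + 1.25·62 = 154.
ΔCS = ½(58 + 62)(149 − 141) = 480; ΔPS = ½(58 + 62)(154 − 149) = 300.
Government spending = 13 × 62 = 806.
DWL = ½ × 13 × (62 − 58) = 26; fraction = 26 / 806 = 1/31.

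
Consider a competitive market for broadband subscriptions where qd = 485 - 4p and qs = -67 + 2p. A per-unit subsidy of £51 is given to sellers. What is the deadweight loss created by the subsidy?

Pre-subsidy: 485 - 4p = -67 + 2p gives p* = 92, q* = 117.
With the subsidy, sellers receive ps = pb + 51 for each unit, where pb is the price buyers pay.
Supply in terms of pb becomes qs = -67 + 2(pb + 51) = 35 + 2pb. Setting this equal to demand: 485 - 4pb = 35 + 2pb, so pb = 75.
Sellers receive ps = 75 + 51 = 126; q' = 485 − 4·75 = 185.
The subsidy expands output by 185 − 117 = 68 past the efficient level; on those units the gap between marginal cost and willingness to pay runs from 0 up to 51.
DWL = ½ × 51 × 68 = 1734.

Deadweight loss = £1734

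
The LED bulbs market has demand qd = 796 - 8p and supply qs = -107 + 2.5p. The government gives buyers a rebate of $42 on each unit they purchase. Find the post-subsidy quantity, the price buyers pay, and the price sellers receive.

q' = 188; buyers pay $76; sellers receive $118

Pre-subsidy: 796 - 8p = -107 + 2.5p gives p* = 86, q* = 108.
With the rebate, buyers effectively pay pb = ps − 42, where ps is the price sellers receive.
Demand in terms of ps becomes qd = 796 − 8(ps − 42) = 1132 - 8ps. Setting this equal to supply: 1132 - 8ps = -107 + 2.5ps, so ps = 118.
Buyers pay pb = 118 − 42 = 76; q' = -107 + 2.5·118 = 188.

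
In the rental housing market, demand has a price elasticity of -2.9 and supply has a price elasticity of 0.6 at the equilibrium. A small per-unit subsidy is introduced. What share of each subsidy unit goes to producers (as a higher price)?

For a small subsidy around the equilibrium, the benefit split depends on the relative slopes, which at a point are proportional to the elasticities.
Buyer share = εs/(εs + |εd|) = 0.6/(0.6 + 2.9) = 6/35; seller share = |εd|/(εs + |εd|) = 29/35.
So producers capture 29/35 of the subsidy.

Producer share = 29/35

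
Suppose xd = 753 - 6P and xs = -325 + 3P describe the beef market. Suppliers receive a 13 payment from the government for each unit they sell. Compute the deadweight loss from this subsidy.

Pre-subsidy: 753 - 6P = -325 + 3P gives P* = 1078/9, x* = 103/3.
With the subsidy, sellers receive Ps = Pb + 13 for each unit, where Pb is the price buyers pay.
Supply in terms of Pb becomes xs = -325 + 3(Pb + 13) = -286 + 3Pb. Setting this equal to demand: 753 - 6Pb = -286 + 3Pb, so Pb = 1039/9.
Sellers receive Ps = 1039/9 + 13 = 1156/9; x' = 753 − 6·(1039/9) = 181/3.
The subsidy expands output by 181/3 − 103/3 = 26 past the efficient level; on those units the gap between marginal cost and willingness to pay runs from 0 up to 13.
DWL = ½ × 13 × 26 = 169.

Deadweight loss = 169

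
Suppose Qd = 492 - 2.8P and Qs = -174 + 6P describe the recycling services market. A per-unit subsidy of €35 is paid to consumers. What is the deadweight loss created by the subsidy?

Pre-subsidy: 492 - 2.8P = -174 + 6P gives P* = 1665/22, Q* = 3081/11.
With the rebate, buyers effectively pay Pb = Ps − 35, where Ps is the price sellers receive.
Demand in terms of Ps becomes Qd = 492 − 2.8(Ps − 35) = 590 - 2.8Ps. Setting this equal to supply: 590 - 2.8Ps = -174 + 6Ps, so Ps = 955/11.
Buyers pay Pb = 955/11 − 35 = 570/11; Q' = -174 + 6·(955/11) = 3816/11.
The subsidy expands output by 3816/11 − 3081/11 = 735/11 past the efficient level; on those units the gap between marginal cost and willingness to pay runs from 0 up to 35.
DWL = ½ × 35 × 735/11 = 25725/22.

Deadweight loss = 25725/22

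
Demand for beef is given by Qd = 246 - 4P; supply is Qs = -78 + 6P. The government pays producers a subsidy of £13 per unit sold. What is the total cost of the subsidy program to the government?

Government cost = £1918.8

Pre-subsidy: 246 - 4P = -78 + 6P gives P* = 32.4, Q* = 116.4.
With the subsidy, sellers receive Ps = Pb + 13 for each unit, where Pb is the price buyers pay.
Supply in terms of Pb becomes Qs = -78 + 6(Pb + 13) = 0 + 6Pb. Setting this equal to demand: 246 - 4Pb = 0 + 6Pb, so Pb = 24.6.
Sellers receive Ps = 24.6 + 13 = 37.6; Q' = 246 − 4·24.6 = 147.6.
Government outlay = subsidy × quantity = 13 × 147.6 = 1918.8.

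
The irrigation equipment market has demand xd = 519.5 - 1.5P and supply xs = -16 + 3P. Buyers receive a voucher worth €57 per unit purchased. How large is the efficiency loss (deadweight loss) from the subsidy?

Deadweight loss = €1624.5

Pre-subsidy: 519.5 - 1.5P = -16 + 3P gives P* = 119, x* = 341.
With the rebate, buyers effectively pay Pb = Ps − 57, where Ps is the price sellers receive.
Demand in terms of Ps becomes xd = 519.5 − 1.5(Ps − 57) = 605 - 1.5Ps. Setting this equal to supply: 605 - 1.5Ps = -16 + 3Ps, so Ps = 138.
Buyers pay Pb = 138 − 57 = 81; x' = -16 + 3·138 = 398.
The subsidy expands output by 398 − 341 = 57 past the efficient level; on those units the gap between marginal cost and willingness to pay runs from 0 up to 57.
DWL = ½ × 57 × 57 = 1624.5.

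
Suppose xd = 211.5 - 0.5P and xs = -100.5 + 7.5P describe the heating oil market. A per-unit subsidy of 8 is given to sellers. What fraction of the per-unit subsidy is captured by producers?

Pre-subsidy: 211.5 - 0.5P = -100.5 + 7.5P gives P* = 39, x* = 192.
With the subsidy, sellers receive Ps = Pb + 8 for each unit, where Pb is the price buyers pay.
Supply in terms of Pb becomes xs = -100.5 + 7.5(Pb + 8) = -40.5 + 7.5Pb. Setting this equal to demand: 211.5 - 0.5Pb = -40.5 + 7.5Pb, so Pb = 31.5.
Sellers receive Ps = 31.5 + 8 = 39.5; x' = 211.5 − 0.5·31.5 = 195.75.
Buyers' price falls by P* − Pb = 39 − 31.5 = 7.5; sellers' price rises by Ps − P* = 39.5 − 39 = 0.5.
So producers capture 0.5/8 = 0.0625 of each unit of subsidy.

Producer share = 0.0625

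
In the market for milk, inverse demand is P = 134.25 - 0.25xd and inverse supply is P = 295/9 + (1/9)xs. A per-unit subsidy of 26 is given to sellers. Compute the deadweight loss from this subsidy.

Pre-subsidy: 134.25 - 0.25x = 295/9 + (1/9)x gives x* = 281 and P* = 64.
With the subsidy, sellers receive Ps = Pb + 26 for each unit, where Pb is the price buyers pay.
On the curves, Pb = 134.25 - 0.25x and Ps = 295/9 + (1/9)x; the wedge Ps − Pb = 26 gives 295/9 + (1/9)x − (134.25 - 0.25x) = 26, so x' = 353.
Then Pb = 134.25 − 0.25·353 = 46 and Ps = 295/9 + (1/9)·353 = 72.
The subsidy expands output by 353 − 281 = 72 past the efficient level; on those units the gap between marginal cost and willingness to pay runs from 0 up to 26.
DWL = ½ × 26 × 72 = 936.

Deadweight loss = 936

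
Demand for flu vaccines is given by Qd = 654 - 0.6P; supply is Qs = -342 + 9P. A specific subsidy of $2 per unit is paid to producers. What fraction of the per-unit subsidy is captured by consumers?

Consumer share = 0.9375

Pre-subsidy: 654 - 0.6P = -342 + 9P gives P* = 103.75, Q* = 591.75.
With the subsidy, sellers receive Ps = Pb + 2 for each unit, where Pb is the price buyers pay.
Supply in terms of Pb becomes Qs = -342 + 9(Pb + 2) = -324 + 9Pb. Setting this equal to demand: 654 - 0.6Pb = -324 + 9Pb, so Pb = 101.875.
Sellers receive Ps = 101.875 + 2 = 103.875; Q' = 654 − 0.6·101.875 = 592.875.
Buyers' price falls by P* − Pb = 103.75 − 101.875 = 1.875; sellers' price rises by Ps − P* = 103.875 − 103.75 = 0.125.
So consumers capture 1.875/2 = 0.9375 of each unit of subsidy.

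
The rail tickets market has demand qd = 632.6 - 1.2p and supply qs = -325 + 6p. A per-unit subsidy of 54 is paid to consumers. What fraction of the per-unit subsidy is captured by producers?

Producer share = 1/6

Pre-subsidy: 632.6 - 1.2p = -325 + 6p gives p* = 133, q* = 473.
With the rebate, buyers effectively pay pb = ps − 54, where ps is the price sellers receive.
Demand in terms of ps becomes qd = 632.6 − 1.2(ps − 54) = 697.4 - 1.2ps. Setting this equal to supply: 697.4 - 1.2ps = -325 + 6ps, so ps = 142.
Buyers pay pb = 142 − 54 = 88; q' = -325 + 6·142 = 527.
Buyers' price falls by p* − pb = 133 − 88 = 45; sellers' price rises by ps − p* = 142 − 133 = 9.
So producers capture 9/54 = 1/6 of each unit of subsidy.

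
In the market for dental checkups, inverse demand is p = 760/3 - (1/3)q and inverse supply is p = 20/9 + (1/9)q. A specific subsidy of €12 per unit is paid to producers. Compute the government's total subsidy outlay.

Government cost = €7104

Pre-subsidy: 760/3 - (1/3)q = 20/9 + (1/9)q gives q* = 565 and p* = 65.
With the subsidy, sellers receive ps = pb + 12 for each unit, where pb is the price buyers pay.
On the curves, pb = 760/3 - (1/3)q and ps = 20/9 + (1/9)q; the wedge ps − pb = 12 gives 20/9 + (1/9)q − (760/3 - (1/3)q) = 12, so q' = 592.
Then pb = 760/3 − (1/3)·592 = 56 and ps = 20/9 + (1/9)·592 = 68.
Government outlay = subsidy × quantity = 12 × 592 = 7104.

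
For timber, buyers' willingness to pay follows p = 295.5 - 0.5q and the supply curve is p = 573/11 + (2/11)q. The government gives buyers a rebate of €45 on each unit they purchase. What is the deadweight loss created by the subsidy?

Pre-subsidy: 295.5 - 0.5q = 573/11 + (2/11)q gives q* = 357 and p* = 117.
With the rebate, buyers effectively pay pb = ps − 45, where ps is the price sellers receive.
On the curves, pb = 295.5 - 0.5q and ps = 573/11 + (2/11)q; the wedge ps − pb = 45 gives 573/11 + (2/11)q − (295.5 - 0.5q) = 45, so q' = 423.
Then pb = 295.5 − 0.5·423 = 84 and ps = 573/11 + (2/11)·423 = 129.
The subsidy expands output by 423 − 357 = 66 past the efficient level; on those units the gap between marginal cost and willingness to pay runs from 0 up to 45.
DWL = ½ × 45 × 66 = 1485.

Deadweight loss = €1485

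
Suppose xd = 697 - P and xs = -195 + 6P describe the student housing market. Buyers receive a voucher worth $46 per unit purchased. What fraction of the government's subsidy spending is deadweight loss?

DWL / government spending = 46/1421

Pre-subsidy: 697 - P = -195 + 6P gives P* = 892/7, x* = 3987/7.
With the rebate, buyers effectively pay Pb = Ps − 46, where Ps is the price sellers receive.
Demand in terms of Ps becomes xd = 697 − 1(Ps − 46) = 743 - Ps. Setting this equal to supply: 743 - Ps = -195 + 6Ps, so Ps = 134.
Buyers pay Pb = 134 − 46 = 88; x' = -195 + 6·134 = 609.
ΔCS = ½(3987/7 + 609)(892/7 − 88) = 1138500/49; ΔPS = ½(3987/7 + 609)(134 − 892/7) = 189750/49.
Government spending = 46 × 609 = 28014.
DWL = ½ × 46 × (609 − 3987/7) = 6348/7; fraction = (6348/7) / 28014 = 46/1421.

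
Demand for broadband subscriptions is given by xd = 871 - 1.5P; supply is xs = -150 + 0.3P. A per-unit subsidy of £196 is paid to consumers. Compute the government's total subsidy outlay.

Pre-subsidy: 871 - 1.5P = -150 + 0.3P gives P* = 5105/9, x* = 121/6.
With the rebate, buyers effectively pay Pb = Ps − 196, where Ps is the price sellers receive.
Demand in terms of Ps becomes xd = 871 − 1.5(Ps − 196) = 1165 - 1.5Ps. Setting this equal to supply: 1165 - 1.5Ps = -150 + 0.3Ps, so Ps = 6575/9.
Buyers pay Pb = 6575/9 − 196 = 4811/9; x' = -150 + 0.3·(6575/9) = 415/6.
Government outlay = subsidy × quantity = 196 × 415/6 = 40670/3.

Government cost = 40670/3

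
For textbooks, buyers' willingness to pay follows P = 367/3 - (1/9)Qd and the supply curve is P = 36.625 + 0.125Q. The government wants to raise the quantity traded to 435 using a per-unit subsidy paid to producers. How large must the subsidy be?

At Q = 435, from the demand curve buyers pay Pb = 367/3 − (1/9)·435 = 74; from the supply curve sellers need Ps = 36.625 + 0.125·435 = 91.
The subsidy must fill the gap: s = Ps − Pb = 91 − 74 = 17.

Required subsidy s = 17 per unit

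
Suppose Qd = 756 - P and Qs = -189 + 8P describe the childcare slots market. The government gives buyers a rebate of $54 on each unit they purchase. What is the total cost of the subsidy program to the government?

Pre-subsidy: 756 - P = -189 + 8P gives P* = 105, Q* = 651.
With the rebate, buyers effectively pay Pb = Ps − 54, where Ps is the price sellers receive.
Demand in terms of Ps becomes Qd = 756 − 1(Ps − 54) = 810 - Ps. Setting this equal to supply: 810 - Ps = -189 + 8Ps, so Ps = 111.
Buyers pay Pb = 111 − 54 = 57; Q' = -189 + 8·111 = 699.
Government outlay = subsidy × quantity = 54 × 699 = 37746.

Government cost = $37746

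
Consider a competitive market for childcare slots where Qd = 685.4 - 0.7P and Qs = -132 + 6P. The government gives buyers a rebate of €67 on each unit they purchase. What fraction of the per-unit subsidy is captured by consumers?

Consumer share = 60/67

Pre-subsidy: 685.4 - 0.7P = -132 + 6P gives P* = 122, Q* = 600.
With the rebate, buyers effectively pay Pb = Ps − 67, where Ps is the price sellers receive.
Demand in terms of Ps becomes Qd = 685.4 − 0.7(Ps − 67) = 732.3 - 0.7Ps. Setting this equal to supply: 732.3 - 0.7Ps = -132 + 6Ps, so Ps = 129.
Buyers pay Pb = 129 − 67 = 62; Q' = -132 + 6·129 = 642.
Buyers' price falls by P* − Pb = 122 − 62 = 60; sellers' price rises by Ps − P* = 129 − 122 = 7.
So consumers capture 60/67 = 60/67 of each unit of subsidy.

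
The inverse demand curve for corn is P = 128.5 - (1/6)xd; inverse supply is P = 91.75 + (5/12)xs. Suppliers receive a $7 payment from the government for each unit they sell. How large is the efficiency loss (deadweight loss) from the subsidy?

Pre-subsidy: 128.5 - (1/6)x = 91.75 + (5/12)x gives x* = 63 and P* = 118.
With the subsidy, sellers receive Ps = Pb + 7 for each unit, where Pb is the price buyers pay.
On the curves, Pb = 128.5 - (1/6)x and Ps = 91.75 + (5/12)x; the wedge Ps − Pb = 7 gives 91.75 + (5/12)x − (128.5 - (1/6)x) = 7, so x' = 75.
Then Pb = 128.5 − (1/6)·75 = 116 and Ps = 91.75 + (5/12)·75 = 123.
The subsidy expands output by 75 − 63 = 12 past the efficient level; on those units the gap between marginal cost and willingness to pay runs from 0 up to 7.
DWL = ½ × 7 × 12 = 42.

Deadweight loss = $42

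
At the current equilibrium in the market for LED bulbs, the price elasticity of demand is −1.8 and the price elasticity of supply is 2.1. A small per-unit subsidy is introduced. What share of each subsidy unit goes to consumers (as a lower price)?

For a small subsidy around the equilibrium, the benefit split depends on the relative slopes, which at a point are proportional to the elasticities.
Buyer share = εs/(εs + |εd|) = 2.1/(2.1 + 1.8) = 7/13; seller share = |εd|/(εs + |εd|) = 6/13.

Consumer share = 7/13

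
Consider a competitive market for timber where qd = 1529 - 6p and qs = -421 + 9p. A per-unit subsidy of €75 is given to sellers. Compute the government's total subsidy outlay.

Government cost = €76425

Pre-subsidy: 1529 - 6p = -421 + 9p gives p* = 130, q* = 749.
With the subsidy, sellers receive ps = pb + 75 for each unit, where pb is the price buyers pay.
Supply in terms of pb becomes qs = -421 + 9(pb + 75) = 254 + 9pb. Setting this equal to demand: 1529 - 6pb = 254 + 9pb, so pb = 85.
Sellers receive ps = 85 + 75 = 160; q' = 1529 − 6·85 = 1019.
Government outlay = subsidy × quantity = 75 × 1019 = 76425.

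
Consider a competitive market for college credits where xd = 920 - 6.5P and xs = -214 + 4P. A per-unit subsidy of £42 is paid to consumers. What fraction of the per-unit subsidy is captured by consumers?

Pre-subsidy: 920 - 6.5P = -214 + 4P gives P* = 108, x* = 218.
With the rebate, buyers effectively pay Pb = Ps − 42, where Ps is the price sellers receive.
Demand in terms of Ps becomes xd = 920 − 6.5(Ps − 42) = 1193 - 6.5Ps. Setting this equal to supply: 1193 - 6.5Ps = -214 + 4Ps, so Ps = 134.
Buyers pay Pb = 134 − 42 = 92; x' = -214 + 4·134 = 322.
Buyers' price falls by P* − Pb = 108 − 92 = 16; sellers' price rises by Ps − P* = 134 − 108 = 26.
So consumers capture 16/42 = 8/21 of each unit of subsidy.

Consumer share = 8/21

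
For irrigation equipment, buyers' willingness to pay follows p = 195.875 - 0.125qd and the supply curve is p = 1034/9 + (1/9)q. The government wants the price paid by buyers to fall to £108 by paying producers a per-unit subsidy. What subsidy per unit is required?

Required subsidy s = £85 per unit

At a buyer price of 108, quantity demanded is 1567 − 8·108 = 703.
Sellers supply 703 only when they receive ps = 1034/9 + (1/9)·703 = 193.
s = ps − pb = 193 − 108 = 85.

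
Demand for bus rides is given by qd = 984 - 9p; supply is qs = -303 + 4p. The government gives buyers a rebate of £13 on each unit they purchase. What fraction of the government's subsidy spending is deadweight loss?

Pre-subsidy: 984 - 9p = -303 + 4p gives p* = 99, q* = 93.
With the rebate, buyers effectively pay pb = ps − 13, where ps is the price sellers receive.
Demand in terms of ps becomes qd = 984 − 9(ps − 13) = 1101 - 9ps. Setting this equal to supply: 1101 - 9ps = -303 + 4ps, so ps = 108.
Buyers pay pb = 108 − 13 = 95; q' = -303 + 4·108 = 129.
ΔCS = ½(93 + 129)(99 − 95) = 444; ΔPS = ½(93 + 129)(108 − 99) = 999.
Government spending = 13 × 129 = 1677.
DWL = ½ × 13 × (129 − 93) = 234; fraction = 234 / 1677 = 6/43.

DWL / government spending = 6/43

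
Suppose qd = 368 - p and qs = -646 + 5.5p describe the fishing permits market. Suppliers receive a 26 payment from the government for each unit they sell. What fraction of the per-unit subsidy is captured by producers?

Producer share = 2/13

Pre-subsidy: 368 - p = -646 + 5.5p gives p* = 156, q* = 212.
With the subsidy, sellers receive ps = pb + 26 for each unit, where pb is the price buyers pay.
Supply in terms of pb becomes qs = -646 + 5.5(pb + 26) = -503 + 5.5pb. Setting this equal to demand: 368 - pb = -503 + 5.5pb, so pb = 134.
Sellers receive ps = 134 + 26 = 160; q' = 368 − 1·134 = 234.
Buyers' price falls by p* − pb = 156 − 134 = 22; sellers' price rises by ps − p* = 160 − 156 = 4.
So producers capture 4/26 = 2/13 of each unit of subsidy.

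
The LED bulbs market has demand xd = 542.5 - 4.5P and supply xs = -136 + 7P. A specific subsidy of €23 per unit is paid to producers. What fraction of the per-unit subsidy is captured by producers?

Pre-subsidy: 542.5 - 4.5P = -136 + 7P gives P* = 59, x* = 277.
With the subsidy, sellers receive Ps = Pb + 23 for each unit, where Pb is the price buyers pay.
Supply in terms of Pb becomes xs = -136 + 7(Pb + 23) = 25 + 7Pb. Setting this equal to demand: 542.5 - 4.5Pb = 25 + 7Pb, so Pb = 45.
Sellers receive Ps = 45 + 23 = 68; x' = 542.5 − 4.5·45 = 340.
Buyers' price falls by P* − Pb = 59 − 45 = 14; sellers' price rises by Ps − P* = 68 − 59 = 9.
So producers capture 9/23 = 9/23 of each unit of subsidy.

Producer share = 9/23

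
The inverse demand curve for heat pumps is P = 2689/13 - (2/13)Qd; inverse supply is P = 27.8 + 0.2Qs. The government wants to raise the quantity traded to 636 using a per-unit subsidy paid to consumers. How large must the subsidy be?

Required subsidy s = 46 per unit

At Q = 636, from the demand curve buyers pay Pb = 2689/13 − (2/13)·636 = 109; from the supply curve sellers need Ps = 27.8 + 0.2·636 = 155.
The subsidy must fill the gap: s = Ps − Pb = 155 − 109 = 46.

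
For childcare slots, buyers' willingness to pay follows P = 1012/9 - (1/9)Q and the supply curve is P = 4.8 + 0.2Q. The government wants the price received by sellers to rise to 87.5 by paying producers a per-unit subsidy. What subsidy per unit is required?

Required subsidy s = 21 per unit

At a seller price of 87.5, quantity supplied is -24 + 5·87.5 = 413.5.
Buyers absorb 413.5 only when they pay Pb = 1012/9 − (1/9)·413.5 = 66.5.
s = Ps − Pb = 87.5 − 66.5 = 21.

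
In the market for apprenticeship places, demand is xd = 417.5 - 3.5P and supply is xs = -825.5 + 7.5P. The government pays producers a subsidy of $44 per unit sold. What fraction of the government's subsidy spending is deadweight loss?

Pre-subsidy: 417.5 - 3.5P = -825.5 + 7.5P gives P* = 113, x* = 22.
With the subsidy, sellers receive Ps = Pb + 44 for each unit, where Pb is the price buyers pay.
Supply in terms of Pb becomes xs = -825.5 + 7.5(Pb + 44) = -495.5 + 7.5Pb. Setting this equal to demand: 417.5 - 3.5Pb = -495.5 + 7.5Pb, so Pb = 83.
Sellers receive Ps = 83 + 44 = 127; x' = 417.5 − 3.5·83 = 127.
ΔCS = ½(22 + 127)(113 − 83) = 2235; ΔPS = ½(22 + 127)(127 − 113) = 1043.
Government spending = 44 × 127 = 5588.
DWL = ½ × 44 × (127 − 22) = 2310; fraction = 2310 / 5588 = 105/254.

DWL / government spending = 105/254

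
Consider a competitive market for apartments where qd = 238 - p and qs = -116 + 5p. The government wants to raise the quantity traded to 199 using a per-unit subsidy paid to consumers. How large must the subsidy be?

At q = 199, invert demand for the buyer price: pb = (238 − 199)/1 = 39; invert supply for the seller price: ps = (199 − (-116))/5 = 63.
The subsidy must fill the gap: s = ps − pb = 63 − 39 = 24.

Required subsidy s = 24 per unit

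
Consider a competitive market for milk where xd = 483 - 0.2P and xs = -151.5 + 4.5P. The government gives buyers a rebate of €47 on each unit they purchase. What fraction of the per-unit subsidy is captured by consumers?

Consumer share = 45/47

Pre-subsidy: 483 - 0.2P = -151.5 + 4.5P gives P* = 135, x* = 456.
With the rebate, buyers effectively pay Pb = Ps − 47, where Ps is the price sellers receive.
Demand in terms of Ps becomes xd = 483 − 0.2(Ps − 47) = 492.4 - 0.2Ps. Setting this equal to supply: 492.4 - 0.2Ps = -151.5 + 4.5Ps, so Ps = 137.
Buyers pay Pb = 137 − 47 = 90; x' = -151.5 + 4.5·137 = 465.
Buyers' price falls by P* − Pb = 135 − 90 = 45; sellers' price rises by Ps − P* = 137 − 135 = 2.
So consumers capture 45/47 = 45/47 of each unit of subsidy.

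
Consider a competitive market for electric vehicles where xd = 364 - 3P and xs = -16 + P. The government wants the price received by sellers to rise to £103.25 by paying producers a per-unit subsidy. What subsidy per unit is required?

Required subsidy s = £11 per unit

At a seller price of 103.25, quantity supplied is -16 + 1·103.25 = 87.25.
Buyers absorb 87.25 only when they pay Pb with 364 − 3·Pb = 87.25, i.e. Pb = 92.25.
s = Ps − Pb = 103.25 − 92.25 = 11.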